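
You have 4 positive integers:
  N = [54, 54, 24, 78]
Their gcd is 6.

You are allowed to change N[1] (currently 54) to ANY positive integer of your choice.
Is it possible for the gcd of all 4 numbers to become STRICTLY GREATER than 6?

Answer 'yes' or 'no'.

Answer: no

Derivation:
Current gcd = 6
gcd of all OTHER numbers (without N[1]=54): gcd([54, 24, 78]) = 6
The new gcd after any change is gcd(6, new_value).
This can be at most 6.
Since 6 = old gcd 6, the gcd can only stay the same or decrease.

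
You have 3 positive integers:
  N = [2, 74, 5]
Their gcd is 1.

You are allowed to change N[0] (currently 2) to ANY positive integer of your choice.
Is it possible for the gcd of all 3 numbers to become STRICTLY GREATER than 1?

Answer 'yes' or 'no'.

Answer: no

Derivation:
Current gcd = 1
gcd of all OTHER numbers (without N[0]=2): gcd([74, 5]) = 1
The new gcd after any change is gcd(1, new_value).
This can be at most 1.
Since 1 = old gcd 1, the gcd can only stay the same or decrease.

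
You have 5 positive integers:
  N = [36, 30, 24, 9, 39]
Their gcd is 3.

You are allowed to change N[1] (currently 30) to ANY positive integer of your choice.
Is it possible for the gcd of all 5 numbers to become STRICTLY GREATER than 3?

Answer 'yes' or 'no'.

Answer: no

Derivation:
Current gcd = 3
gcd of all OTHER numbers (without N[1]=30): gcd([36, 24, 9, 39]) = 3
The new gcd after any change is gcd(3, new_value).
This can be at most 3.
Since 3 = old gcd 3, the gcd can only stay the same or decrease.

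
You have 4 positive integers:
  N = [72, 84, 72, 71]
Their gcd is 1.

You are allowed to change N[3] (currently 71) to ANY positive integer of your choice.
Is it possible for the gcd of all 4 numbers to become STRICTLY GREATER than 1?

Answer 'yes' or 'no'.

Current gcd = 1
gcd of all OTHER numbers (without N[3]=71): gcd([72, 84, 72]) = 12
The new gcd after any change is gcd(12, new_value).
This can be at most 12.
Since 12 > old gcd 1, the gcd CAN increase (e.g., set N[3] = 12).

Answer: yes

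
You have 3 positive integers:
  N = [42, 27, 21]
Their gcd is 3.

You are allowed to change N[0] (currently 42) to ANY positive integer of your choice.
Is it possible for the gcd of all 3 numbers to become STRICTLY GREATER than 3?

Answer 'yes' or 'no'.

Current gcd = 3
gcd of all OTHER numbers (without N[0]=42): gcd([27, 21]) = 3
The new gcd after any change is gcd(3, new_value).
This can be at most 3.
Since 3 = old gcd 3, the gcd can only stay the same or decrease.

Answer: no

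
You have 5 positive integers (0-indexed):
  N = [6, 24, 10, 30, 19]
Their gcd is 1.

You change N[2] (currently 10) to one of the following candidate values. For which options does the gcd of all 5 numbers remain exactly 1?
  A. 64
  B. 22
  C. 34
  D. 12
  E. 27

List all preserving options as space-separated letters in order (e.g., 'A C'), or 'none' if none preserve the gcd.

Old gcd = 1; gcd of others (without N[2]) = 1
New gcd for candidate v: gcd(1, v). Preserves old gcd iff gcd(1, v) = 1.
  Option A: v=64, gcd(1,64)=1 -> preserves
  Option B: v=22, gcd(1,22)=1 -> preserves
  Option C: v=34, gcd(1,34)=1 -> preserves
  Option D: v=12, gcd(1,12)=1 -> preserves
  Option E: v=27, gcd(1,27)=1 -> preserves

Answer: A B C D E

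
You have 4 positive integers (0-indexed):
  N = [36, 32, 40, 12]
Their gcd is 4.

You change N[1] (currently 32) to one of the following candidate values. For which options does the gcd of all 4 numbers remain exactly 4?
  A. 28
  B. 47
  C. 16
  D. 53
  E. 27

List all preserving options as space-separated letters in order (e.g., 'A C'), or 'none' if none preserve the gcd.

Old gcd = 4; gcd of others (without N[1]) = 4
New gcd for candidate v: gcd(4, v). Preserves old gcd iff gcd(4, v) = 4.
  Option A: v=28, gcd(4,28)=4 -> preserves
  Option B: v=47, gcd(4,47)=1 -> changes
  Option C: v=16, gcd(4,16)=4 -> preserves
  Option D: v=53, gcd(4,53)=1 -> changes
  Option E: v=27, gcd(4,27)=1 -> changes

Answer: A C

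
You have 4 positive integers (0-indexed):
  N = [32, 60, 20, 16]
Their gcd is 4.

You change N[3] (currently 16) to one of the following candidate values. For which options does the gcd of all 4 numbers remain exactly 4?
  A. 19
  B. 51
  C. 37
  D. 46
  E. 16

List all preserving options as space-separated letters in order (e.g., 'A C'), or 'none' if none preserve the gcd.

Answer: E

Derivation:
Old gcd = 4; gcd of others (without N[3]) = 4
New gcd for candidate v: gcd(4, v). Preserves old gcd iff gcd(4, v) = 4.
  Option A: v=19, gcd(4,19)=1 -> changes
  Option B: v=51, gcd(4,51)=1 -> changes
  Option C: v=37, gcd(4,37)=1 -> changes
  Option D: v=46, gcd(4,46)=2 -> changes
  Option E: v=16, gcd(4,16)=4 -> preserves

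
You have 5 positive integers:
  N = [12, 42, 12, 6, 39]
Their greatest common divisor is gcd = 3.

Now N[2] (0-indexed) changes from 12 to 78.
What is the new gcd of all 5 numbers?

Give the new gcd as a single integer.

Numbers: [12, 42, 12, 6, 39], gcd = 3
Change: index 2, 12 -> 78
gcd of the OTHER numbers (without index 2): gcd([12, 42, 6, 39]) = 3
New gcd = gcd(g_others, new_val) = gcd(3, 78) = 3

Answer: 3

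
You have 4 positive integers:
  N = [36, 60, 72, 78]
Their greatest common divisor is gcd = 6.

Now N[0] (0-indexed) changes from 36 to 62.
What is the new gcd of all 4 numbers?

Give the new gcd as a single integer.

Answer: 2

Derivation:
Numbers: [36, 60, 72, 78], gcd = 6
Change: index 0, 36 -> 62
gcd of the OTHER numbers (without index 0): gcd([60, 72, 78]) = 6
New gcd = gcd(g_others, new_val) = gcd(6, 62) = 2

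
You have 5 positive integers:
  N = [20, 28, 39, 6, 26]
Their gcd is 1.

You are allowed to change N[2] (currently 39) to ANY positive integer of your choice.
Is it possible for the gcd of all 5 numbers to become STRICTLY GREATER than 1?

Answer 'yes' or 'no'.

Current gcd = 1
gcd of all OTHER numbers (without N[2]=39): gcd([20, 28, 6, 26]) = 2
The new gcd after any change is gcd(2, new_value).
This can be at most 2.
Since 2 > old gcd 1, the gcd CAN increase (e.g., set N[2] = 2).

Answer: yes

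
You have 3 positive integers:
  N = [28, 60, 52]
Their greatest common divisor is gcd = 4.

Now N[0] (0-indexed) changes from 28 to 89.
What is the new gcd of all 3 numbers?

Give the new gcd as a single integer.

Answer: 1

Derivation:
Numbers: [28, 60, 52], gcd = 4
Change: index 0, 28 -> 89
gcd of the OTHER numbers (without index 0): gcd([60, 52]) = 4
New gcd = gcd(g_others, new_val) = gcd(4, 89) = 1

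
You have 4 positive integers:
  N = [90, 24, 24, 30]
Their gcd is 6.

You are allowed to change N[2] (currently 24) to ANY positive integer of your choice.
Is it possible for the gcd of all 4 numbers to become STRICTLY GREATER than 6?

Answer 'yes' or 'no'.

Current gcd = 6
gcd of all OTHER numbers (without N[2]=24): gcd([90, 24, 30]) = 6
The new gcd after any change is gcd(6, new_value).
This can be at most 6.
Since 6 = old gcd 6, the gcd can only stay the same or decrease.

Answer: no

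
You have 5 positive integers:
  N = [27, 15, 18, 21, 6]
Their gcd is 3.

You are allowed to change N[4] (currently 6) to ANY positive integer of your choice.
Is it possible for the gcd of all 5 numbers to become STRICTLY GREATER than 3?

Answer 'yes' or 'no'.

Answer: no

Derivation:
Current gcd = 3
gcd of all OTHER numbers (without N[4]=6): gcd([27, 15, 18, 21]) = 3
The new gcd after any change is gcd(3, new_value).
This can be at most 3.
Since 3 = old gcd 3, the gcd can only stay the same or decrease.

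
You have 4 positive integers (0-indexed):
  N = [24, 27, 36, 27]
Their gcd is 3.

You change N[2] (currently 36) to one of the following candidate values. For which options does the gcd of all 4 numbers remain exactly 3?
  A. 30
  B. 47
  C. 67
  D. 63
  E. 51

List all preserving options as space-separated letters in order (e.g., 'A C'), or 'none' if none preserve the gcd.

Old gcd = 3; gcd of others (without N[2]) = 3
New gcd for candidate v: gcd(3, v). Preserves old gcd iff gcd(3, v) = 3.
  Option A: v=30, gcd(3,30)=3 -> preserves
  Option B: v=47, gcd(3,47)=1 -> changes
  Option C: v=67, gcd(3,67)=1 -> changes
  Option D: v=63, gcd(3,63)=3 -> preserves
  Option E: v=51, gcd(3,51)=3 -> preserves

Answer: A D E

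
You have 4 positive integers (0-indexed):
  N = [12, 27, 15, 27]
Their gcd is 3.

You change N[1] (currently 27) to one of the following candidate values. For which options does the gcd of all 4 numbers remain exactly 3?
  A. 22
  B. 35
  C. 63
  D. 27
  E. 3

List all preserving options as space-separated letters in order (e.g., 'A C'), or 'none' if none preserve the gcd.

Answer: C D E

Derivation:
Old gcd = 3; gcd of others (without N[1]) = 3
New gcd for candidate v: gcd(3, v). Preserves old gcd iff gcd(3, v) = 3.
  Option A: v=22, gcd(3,22)=1 -> changes
  Option B: v=35, gcd(3,35)=1 -> changes
  Option C: v=63, gcd(3,63)=3 -> preserves
  Option D: v=27, gcd(3,27)=3 -> preserves
  Option E: v=3, gcd(3,3)=3 -> preserves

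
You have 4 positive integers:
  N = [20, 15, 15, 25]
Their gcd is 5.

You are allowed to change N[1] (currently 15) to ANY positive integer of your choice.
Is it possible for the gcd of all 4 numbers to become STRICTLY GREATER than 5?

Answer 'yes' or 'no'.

Current gcd = 5
gcd of all OTHER numbers (without N[1]=15): gcd([20, 15, 25]) = 5
The new gcd after any change is gcd(5, new_value).
This can be at most 5.
Since 5 = old gcd 5, the gcd can only stay the same or decrease.

Answer: no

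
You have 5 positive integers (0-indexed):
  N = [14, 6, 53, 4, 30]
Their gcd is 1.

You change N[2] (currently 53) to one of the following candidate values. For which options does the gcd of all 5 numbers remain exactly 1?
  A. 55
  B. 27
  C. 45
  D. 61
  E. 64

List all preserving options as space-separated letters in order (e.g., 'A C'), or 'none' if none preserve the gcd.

Old gcd = 1; gcd of others (without N[2]) = 2
New gcd for candidate v: gcd(2, v). Preserves old gcd iff gcd(2, v) = 1.
  Option A: v=55, gcd(2,55)=1 -> preserves
  Option B: v=27, gcd(2,27)=1 -> preserves
  Option C: v=45, gcd(2,45)=1 -> preserves
  Option D: v=61, gcd(2,61)=1 -> preserves
  Option E: v=64, gcd(2,64)=2 -> changes

Answer: A B C D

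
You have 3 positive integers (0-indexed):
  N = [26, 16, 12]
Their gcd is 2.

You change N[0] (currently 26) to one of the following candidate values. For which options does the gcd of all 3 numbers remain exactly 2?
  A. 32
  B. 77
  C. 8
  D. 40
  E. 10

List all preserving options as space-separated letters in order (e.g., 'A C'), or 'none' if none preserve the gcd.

Answer: E

Derivation:
Old gcd = 2; gcd of others (without N[0]) = 4
New gcd for candidate v: gcd(4, v). Preserves old gcd iff gcd(4, v) = 2.
  Option A: v=32, gcd(4,32)=4 -> changes
  Option B: v=77, gcd(4,77)=1 -> changes
  Option C: v=8, gcd(4,8)=4 -> changes
  Option D: v=40, gcd(4,40)=4 -> changes
  Option E: v=10, gcd(4,10)=2 -> preserves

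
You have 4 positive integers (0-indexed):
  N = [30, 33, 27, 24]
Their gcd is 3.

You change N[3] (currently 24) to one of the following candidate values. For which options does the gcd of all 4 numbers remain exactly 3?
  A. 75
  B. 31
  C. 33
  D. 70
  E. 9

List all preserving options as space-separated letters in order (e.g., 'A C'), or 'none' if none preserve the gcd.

Answer: A C E

Derivation:
Old gcd = 3; gcd of others (without N[3]) = 3
New gcd for candidate v: gcd(3, v). Preserves old gcd iff gcd(3, v) = 3.
  Option A: v=75, gcd(3,75)=3 -> preserves
  Option B: v=31, gcd(3,31)=1 -> changes
  Option C: v=33, gcd(3,33)=3 -> preserves
  Option D: v=70, gcd(3,70)=1 -> changes
  Option E: v=9, gcd(3,9)=3 -> preserves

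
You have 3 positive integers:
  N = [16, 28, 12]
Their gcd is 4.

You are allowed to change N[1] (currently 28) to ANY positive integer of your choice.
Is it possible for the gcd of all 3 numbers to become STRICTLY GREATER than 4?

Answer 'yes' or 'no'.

Answer: no

Derivation:
Current gcd = 4
gcd of all OTHER numbers (without N[1]=28): gcd([16, 12]) = 4
The new gcd after any change is gcd(4, new_value).
This can be at most 4.
Since 4 = old gcd 4, the gcd can only stay the same or decrease.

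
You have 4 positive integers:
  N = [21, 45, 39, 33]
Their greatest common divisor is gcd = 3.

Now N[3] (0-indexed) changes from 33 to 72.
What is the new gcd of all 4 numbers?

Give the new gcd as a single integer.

Numbers: [21, 45, 39, 33], gcd = 3
Change: index 3, 33 -> 72
gcd of the OTHER numbers (without index 3): gcd([21, 45, 39]) = 3
New gcd = gcd(g_others, new_val) = gcd(3, 72) = 3

Answer: 3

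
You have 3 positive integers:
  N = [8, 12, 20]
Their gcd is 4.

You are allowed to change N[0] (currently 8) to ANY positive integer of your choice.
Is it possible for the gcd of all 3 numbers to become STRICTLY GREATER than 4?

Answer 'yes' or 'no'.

Current gcd = 4
gcd of all OTHER numbers (without N[0]=8): gcd([12, 20]) = 4
The new gcd after any change is gcd(4, new_value).
This can be at most 4.
Since 4 = old gcd 4, the gcd can only stay the same or decrease.

Answer: no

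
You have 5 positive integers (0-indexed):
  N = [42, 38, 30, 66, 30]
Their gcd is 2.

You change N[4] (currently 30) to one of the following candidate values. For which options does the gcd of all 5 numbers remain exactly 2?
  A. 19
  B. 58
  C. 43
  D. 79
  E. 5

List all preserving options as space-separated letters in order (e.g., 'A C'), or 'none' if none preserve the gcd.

Answer: B

Derivation:
Old gcd = 2; gcd of others (without N[4]) = 2
New gcd for candidate v: gcd(2, v). Preserves old gcd iff gcd(2, v) = 2.
  Option A: v=19, gcd(2,19)=1 -> changes
  Option B: v=58, gcd(2,58)=2 -> preserves
  Option C: v=43, gcd(2,43)=1 -> changes
  Option D: v=79, gcd(2,79)=1 -> changes
  Option E: v=5, gcd(2,5)=1 -> changes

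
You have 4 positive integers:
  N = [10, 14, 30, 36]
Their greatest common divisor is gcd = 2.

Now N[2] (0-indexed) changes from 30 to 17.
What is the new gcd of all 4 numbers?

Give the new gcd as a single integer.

Numbers: [10, 14, 30, 36], gcd = 2
Change: index 2, 30 -> 17
gcd of the OTHER numbers (without index 2): gcd([10, 14, 36]) = 2
New gcd = gcd(g_others, new_val) = gcd(2, 17) = 1

Answer: 1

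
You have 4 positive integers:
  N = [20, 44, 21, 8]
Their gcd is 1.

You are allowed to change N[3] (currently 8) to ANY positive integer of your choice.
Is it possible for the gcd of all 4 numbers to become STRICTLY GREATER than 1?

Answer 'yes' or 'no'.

Answer: no

Derivation:
Current gcd = 1
gcd of all OTHER numbers (without N[3]=8): gcd([20, 44, 21]) = 1
The new gcd after any change is gcd(1, new_value).
This can be at most 1.
Since 1 = old gcd 1, the gcd can only stay the same or decrease.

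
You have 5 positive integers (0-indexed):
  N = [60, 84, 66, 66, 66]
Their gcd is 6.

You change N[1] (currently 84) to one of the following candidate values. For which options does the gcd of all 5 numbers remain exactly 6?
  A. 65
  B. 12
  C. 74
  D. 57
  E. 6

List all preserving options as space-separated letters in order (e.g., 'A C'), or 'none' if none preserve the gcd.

Old gcd = 6; gcd of others (without N[1]) = 6
New gcd for candidate v: gcd(6, v). Preserves old gcd iff gcd(6, v) = 6.
  Option A: v=65, gcd(6,65)=1 -> changes
  Option B: v=12, gcd(6,12)=6 -> preserves
  Option C: v=74, gcd(6,74)=2 -> changes
  Option D: v=57, gcd(6,57)=3 -> changes
  Option E: v=6, gcd(6,6)=6 -> preserves

Answer: B E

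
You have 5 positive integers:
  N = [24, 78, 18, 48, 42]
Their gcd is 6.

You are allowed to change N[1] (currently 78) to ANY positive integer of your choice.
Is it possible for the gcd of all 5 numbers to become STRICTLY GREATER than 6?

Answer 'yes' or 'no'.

Answer: no

Derivation:
Current gcd = 6
gcd of all OTHER numbers (without N[1]=78): gcd([24, 18, 48, 42]) = 6
The new gcd after any change is gcd(6, new_value).
This can be at most 6.
Since 6 = old gcd 6, the gcd can only stay the same or decrease.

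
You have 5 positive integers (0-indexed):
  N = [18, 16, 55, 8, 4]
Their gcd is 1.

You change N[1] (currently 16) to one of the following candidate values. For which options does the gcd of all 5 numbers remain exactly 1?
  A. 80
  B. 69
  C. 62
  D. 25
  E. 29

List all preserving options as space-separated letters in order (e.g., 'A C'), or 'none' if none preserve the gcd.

Old gcd = 1; gcd of others (without N[1]) = 1
New gcd for candidate v: gcd(1, v). Preserves old gcd iff gcd(1, v) = 1.
  Option A: v=80, gcd(1,80)=1 -> preserves
  Option B: v=69, gcd(1,69)=1 -> preserves
  Option C: v=62, gcd(1,62)=1 -> preserves
  Option D: v=25, gcd(1,25)=1 -> preserves
  Option E: v=29, gcd(1,29)=1 -> preserves

Answer: A B C D E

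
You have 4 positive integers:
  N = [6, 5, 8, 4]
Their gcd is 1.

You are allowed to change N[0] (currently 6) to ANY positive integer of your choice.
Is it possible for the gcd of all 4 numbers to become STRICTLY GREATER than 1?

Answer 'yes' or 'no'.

Answer: no

Derivation:
Current gcd = 1
gcd of all OTHER numbers (without N[0]=6): gcd([5, 8, 4]) = 1
The new gcd after any change is gcd(1, new_value).
This can be at most 1.
Since 1 = old gcd 1, the gcd can only stay the same or decrease.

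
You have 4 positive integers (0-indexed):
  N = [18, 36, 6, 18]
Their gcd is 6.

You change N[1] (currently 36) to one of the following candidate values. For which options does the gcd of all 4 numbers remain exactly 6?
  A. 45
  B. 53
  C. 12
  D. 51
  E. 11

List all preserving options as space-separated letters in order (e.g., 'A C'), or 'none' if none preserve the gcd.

Old gcd = 6; gcd of others (without N[1]) = 6
New gcd for candidate v: gcd(6, v). Preserves old gcd iff gcd(6, v) = 6.
  Option A: v=45, gcd(6,45)=3 -> changes
  Option B: v=53, gcd(6,53)=1 -> changes
  Option C: v=12, gcd(6,12)=6 -> preserves
  Option D: v=51, gcd(6,51)=3 -> changes
  Option E: v=11, gcd(6,11)=1 -> changes

Answer: C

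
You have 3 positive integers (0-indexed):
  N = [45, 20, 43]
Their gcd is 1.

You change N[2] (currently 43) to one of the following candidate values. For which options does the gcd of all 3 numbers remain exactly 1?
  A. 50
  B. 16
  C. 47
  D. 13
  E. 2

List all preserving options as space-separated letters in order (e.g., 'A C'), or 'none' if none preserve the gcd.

Old gcd = 1; gcd of others (without N[2]) = 5
New gcd for candidate v: gcd(5, v). Preserves old gcd iff gcd(5, v) = 1.
  Option A: v=50, gcd(5,50)=5 -> changes
  Option B: v=16, gcd(5,16)=1 -> preserves
  Option C: v=47, gcd(5,47)=1 -> preserves
  Option D: v=13, gcd(5,13)=1 -> preserves
  Option E: v=2, gcd(5,2)=1 -> preserves

Answer: B C D E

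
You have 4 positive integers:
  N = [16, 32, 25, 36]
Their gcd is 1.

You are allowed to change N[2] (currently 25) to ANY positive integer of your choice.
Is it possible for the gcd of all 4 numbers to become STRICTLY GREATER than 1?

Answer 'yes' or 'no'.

Answer: yes

Derivation:
Current gcd = 1
gcd of all OTHER numbers (without N[2]=25): gcd([16, 32, 36]) = 4
The new gcd after any change is gcd(4, new_value).
This can be at most 4.
Since 4 > old gcd 1, the gcd CAN increase (e.g., set N[2] = 4).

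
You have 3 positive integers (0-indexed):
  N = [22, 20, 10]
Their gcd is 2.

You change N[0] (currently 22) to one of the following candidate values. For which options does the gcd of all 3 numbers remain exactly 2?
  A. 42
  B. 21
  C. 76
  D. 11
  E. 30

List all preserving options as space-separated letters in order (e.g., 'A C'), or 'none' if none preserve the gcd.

Old gcd = 2; gcd of others (without N[0]) = 10
New gcd for candidate v: gcd(10, v). Preserves old gcd iff gcd(10, v) = 2.
  Option A: v=42, gcd(10,42)=2 -> preserves
  Option B: v=21, gcd(10,21)=1 -> changes
  Option C: v=76, gcd(10,76)=2 -> preserves
  Option D: v=11, gcd(10,11)=1 -> changes
  Option E: v=30, gcd(10,30)=10 -> changes

Answer: A C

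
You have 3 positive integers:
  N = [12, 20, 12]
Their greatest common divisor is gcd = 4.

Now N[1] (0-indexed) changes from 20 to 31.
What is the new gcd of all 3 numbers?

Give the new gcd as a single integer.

Answer: 1

Derivation:
Numbers: [12, 20, 12], gcd = 4
Change: index 1, 20 -> 31
gcd of the OTHER numbers (without index 1): gcd([12, 12]) = 12
New gcd = gcd(g_others, new_val) = gcd(12, 31) = 1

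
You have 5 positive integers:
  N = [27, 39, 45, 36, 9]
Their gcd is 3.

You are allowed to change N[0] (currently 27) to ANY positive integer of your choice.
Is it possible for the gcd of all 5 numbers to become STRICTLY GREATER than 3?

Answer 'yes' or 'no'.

Answer: no

Derivation:
Current gcd = 3
gcd of all OTHER numbers (without N[0]=27): gcd([39, 45, 36, 9]) = 3
The new gcd after any change is gcd(3, new_value).
This can be at most 3.
Since 3 = old gcd 3, the gcd can only stay the same or decrease.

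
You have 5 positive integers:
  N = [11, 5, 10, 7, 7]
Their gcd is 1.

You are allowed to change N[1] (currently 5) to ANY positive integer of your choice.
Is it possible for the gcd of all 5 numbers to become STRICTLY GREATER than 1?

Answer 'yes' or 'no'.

Answer: no

Derivation:
Current gcd = 1
gcd of all OTHER numbers (without N[1]=5): gcd([11, 10, 7, 7]) = 1
The new gcd after any change is gcd(1, new_value).
This can be at most 1.
Since 1 = old gcd 1, the gcd can only stay the same or decrease.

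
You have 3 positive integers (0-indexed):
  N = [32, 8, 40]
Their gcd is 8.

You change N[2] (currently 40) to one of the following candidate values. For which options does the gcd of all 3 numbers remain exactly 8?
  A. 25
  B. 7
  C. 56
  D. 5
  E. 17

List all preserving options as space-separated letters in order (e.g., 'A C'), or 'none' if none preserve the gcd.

Answer: C

Derivation:
Old gcd = 8; gcd of others (without N[2]) = 8
New gcd for candidate v: gcd(8, v). Preserves old gcd iff gcd(8, v) = 8.
  Option A: v=25, gcd(8,25)=1 -> changes
  Option B: v=7, gcd(8,7)=1 -> changes
  Option C: v=56, gcd(8,56)=8 -> preserves
  Option D: v=5, gcd(8,5)=1 -> changes
  Option E: v=17, gcd(8,17)=1 -> changes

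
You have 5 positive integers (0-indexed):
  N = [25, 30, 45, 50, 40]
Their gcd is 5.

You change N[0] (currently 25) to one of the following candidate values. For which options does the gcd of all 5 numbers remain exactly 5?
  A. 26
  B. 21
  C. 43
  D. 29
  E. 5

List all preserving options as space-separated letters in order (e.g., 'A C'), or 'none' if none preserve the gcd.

Answer: E

Derivation:
Old gcd = 5; gcd of others (without N[0]) = 5
New gcd for candidate v: gcd(5, v). Preserves old gcd iff gcd(5, v) = 5.
  Option A: v=26, gcd(5,26)=1 -> changes
  Option B: v=21, gcd(5,21)=1 -> changes
  Option C: v=43, gcd(5,43)=1 -> changes
  Option D: v=29, gcd(5,29)=1 -> changes
  Option E: v=5, gcd(5,5)=5 -> preserves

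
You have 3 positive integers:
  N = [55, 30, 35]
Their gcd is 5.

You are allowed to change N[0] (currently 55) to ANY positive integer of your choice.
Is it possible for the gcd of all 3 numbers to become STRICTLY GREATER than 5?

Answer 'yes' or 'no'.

Current gcd = 5
gcd of all OTHER numbers (without N[0]=55): gcd([30, 35]) = 5
The new gcd after any change is gcd(5, new_value).
This can be at most 5.
Since 5 = old gcd 5, the gcd can only stay the same or decrease.

Answer: no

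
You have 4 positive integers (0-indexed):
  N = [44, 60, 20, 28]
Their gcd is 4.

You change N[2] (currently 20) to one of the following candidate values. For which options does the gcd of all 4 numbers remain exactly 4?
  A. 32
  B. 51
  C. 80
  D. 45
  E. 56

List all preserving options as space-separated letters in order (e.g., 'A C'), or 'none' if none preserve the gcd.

Answer: A C E

Derivation:
Old gcd = 4; gcd of others (without N[2]) = 4
New gcd for candidate v: gcd(4, v). Preserves old gcd iff gcd(4, v) = 4.
  Option A: v=32, gcd(4,32)=4 -> preserves
  Option B: v=51, gcd(4,51)=1 -> changes
  Option C: v=80, gcd(4,80)=4 -> preserves
  Option D: v=45, gcd(4,45)=1 -> changes
  Option E: v=56, gcd(4,56)=4 -> preserves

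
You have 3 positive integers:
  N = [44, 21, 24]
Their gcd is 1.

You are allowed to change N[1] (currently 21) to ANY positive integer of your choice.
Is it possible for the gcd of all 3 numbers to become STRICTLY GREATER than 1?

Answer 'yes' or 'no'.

Answer: yes

Derivation:
Current gcd = 1
gcd of all OTHER numbers (without N[1]=21): gcd([44, 24]) = 4
The new gcd after any change is gcd(4, new_value).
This can be at most 4.
Since 4 > old gcd 1, the gcd CAN increase (e.g., set N[1] = 4).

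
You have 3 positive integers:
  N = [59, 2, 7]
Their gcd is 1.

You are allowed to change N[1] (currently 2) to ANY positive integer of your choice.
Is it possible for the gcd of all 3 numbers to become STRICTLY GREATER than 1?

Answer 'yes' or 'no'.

Answer: no

Derivation:
Current gcd = 1
gcd of all OTHER numbers (without N[1]=2): gcd([59, 7]) = 1
The new gcd after any change is gcd(1, new_value).
This can be at most 1.
Since 1 = old gcd 1, the gcd can only stay the same or decrease.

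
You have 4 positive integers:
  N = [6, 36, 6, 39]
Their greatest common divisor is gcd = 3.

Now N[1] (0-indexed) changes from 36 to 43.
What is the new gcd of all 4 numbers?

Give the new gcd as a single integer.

Numbers: [6, 36, 6, 39], gcd = 3
Change: index 1, 36 -> 43
gcd of the OTHER numbers (without index 1): gcd([6, 6, 39]) = 3
New gcd = gcd(g_others, new_val) = gcd(3, 43) = 1

Answer: 1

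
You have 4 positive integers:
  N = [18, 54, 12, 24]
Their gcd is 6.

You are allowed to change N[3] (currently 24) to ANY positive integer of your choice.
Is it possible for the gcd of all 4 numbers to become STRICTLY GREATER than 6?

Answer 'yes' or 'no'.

Current gcd = 6
gcd of all OTHER numbers (without N[3]=24): gcd([18, 54, 12]) = 6
The new gcd after any change is gcd(6, new_value).
This can be at most 6.
Since 6 = old gcd 6, the gcd can only stay the same or decrease.

Answer: no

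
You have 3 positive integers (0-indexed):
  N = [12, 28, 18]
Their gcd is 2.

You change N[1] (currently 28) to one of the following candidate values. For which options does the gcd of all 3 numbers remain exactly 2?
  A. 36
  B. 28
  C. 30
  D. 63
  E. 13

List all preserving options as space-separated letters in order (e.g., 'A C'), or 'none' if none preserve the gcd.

Answer: B

Derivation:
Old gcd = 2; gcd of others (without N[1]) = 6
New gcd for candidate v: gcd(6, v). Preserves old gcd iff gcd(6, v) = 2.
  Option A: v=36, gcd(6,36)=6 -> changes
  Option B: v=28, gcd(6,28)=2 -> preserves
  Option C: v=30, gcd(6,30)=6 -> changes
  Option D: v=63, gcd(6,63)=3 -> changes
  Option E: v=13, gcd(6,13)=1 -> changes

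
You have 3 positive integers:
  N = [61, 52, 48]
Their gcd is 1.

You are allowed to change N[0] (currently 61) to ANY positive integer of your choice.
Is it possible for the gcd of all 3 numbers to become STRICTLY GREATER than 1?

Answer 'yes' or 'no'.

Answer: yes

Derivation:
Current gcd = 1
gcd of all OTHER numbers (without N[0]=61): gcd([52, 48]) = 4
The new gcd after any change is gcd(4, new_value).
This can be at most 4.
Since 4 > old gcd 1, the gcd CAN increase (e.g., set N[0] = 4).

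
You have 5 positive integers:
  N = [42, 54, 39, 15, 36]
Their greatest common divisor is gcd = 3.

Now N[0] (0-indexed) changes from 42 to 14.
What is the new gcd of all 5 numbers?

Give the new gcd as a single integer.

Answer: 1

Derivation:
Numbers: [42, 54, 39, 15, 36], gcd = 3
Change: index 0, 42 -> 14
gcd of the OTHER numbers (without index 0): gcd([54, 39, 15, 36]) = 3
New gcd = gcd(g_others, new_val) = gcd(3, 14) = 1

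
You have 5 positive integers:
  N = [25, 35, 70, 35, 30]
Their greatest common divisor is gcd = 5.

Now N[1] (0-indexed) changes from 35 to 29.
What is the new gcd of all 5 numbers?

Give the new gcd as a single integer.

Numbers: [25, 35, 70, 35, 30], gcd = 5
Change: index 1, 35 -> 29
gcd of the OTHER numbers (without index 1): gcd([25, 70, 35, 30]) = 5
New gcd = gcd(g_others, new_val) = gcd(5, 29) = 1

Answer: 1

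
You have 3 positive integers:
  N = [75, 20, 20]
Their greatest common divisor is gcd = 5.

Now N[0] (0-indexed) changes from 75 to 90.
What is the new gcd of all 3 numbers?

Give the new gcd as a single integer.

Numbers: [75, 20, 20], gcd = 5
Change: index 0, 75 -> 90
gcd of the OTHER numbers (without index 0): gcd([20, 20]) = 20
New gcd = gcd(g_others, new_val) = gcd(20, 90) = 10

Answer: 10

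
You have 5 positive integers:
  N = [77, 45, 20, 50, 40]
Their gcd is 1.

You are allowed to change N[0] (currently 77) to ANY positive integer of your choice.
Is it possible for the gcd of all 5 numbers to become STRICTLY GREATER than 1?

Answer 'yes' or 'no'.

Answer: yes

Derivation:
Current gcd = 1
gcd of all OTHER numbers (without N[0]=77): gcd([45, 20, 50, 40]) = 5
The new gcd after any change is gcd(5, new_value).
This can be at most 5.
Since 5 > old gcd 1, the gcd CAN increase (e.g., set N[0] = 5).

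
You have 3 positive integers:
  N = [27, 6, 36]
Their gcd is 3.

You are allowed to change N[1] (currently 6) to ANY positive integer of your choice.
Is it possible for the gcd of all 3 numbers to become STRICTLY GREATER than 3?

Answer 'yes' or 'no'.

Current gcd = 3
gcd of all OTHER numbers (without N[1]=6): gcd([27, 36]) = 9
The new gcd after any change is gcd(9, new_value).
This can be at most 9.
Since 9 > old gcd 3, the gcd CAN increase (e.g., set N[1] = 9).

Answer: yes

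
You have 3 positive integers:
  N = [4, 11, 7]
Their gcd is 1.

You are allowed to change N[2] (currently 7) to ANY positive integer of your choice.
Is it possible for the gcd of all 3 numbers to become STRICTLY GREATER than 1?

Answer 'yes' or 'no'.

Current gcd = 1
gcd of all OTHER numbers (without N[2]=7): gcd([4, 11]) = 1
The new gcd after any change is gcd(1, new_value).
This can be at most 1.
Since 1 = old gcd 1, the gcd can only stay the same or decrease.

Answer: no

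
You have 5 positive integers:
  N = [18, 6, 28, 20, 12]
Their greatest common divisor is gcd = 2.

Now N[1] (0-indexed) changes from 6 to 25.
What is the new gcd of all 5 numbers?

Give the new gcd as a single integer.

Numbers: [18, 6, 28, 20, 12], gcd = 2
Change: index 1, 6 -> 25
gcd of the OTHER numbers (without index 1): gcd([18, 28, 20, 12]) = 2
New gcd = gcd(g_others, new_val) = gcd(2, 25) = 1

Answer: 1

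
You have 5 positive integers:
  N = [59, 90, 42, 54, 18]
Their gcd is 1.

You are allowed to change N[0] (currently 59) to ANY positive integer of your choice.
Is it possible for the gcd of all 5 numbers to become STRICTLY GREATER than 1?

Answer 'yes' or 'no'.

Answer: yes

Derivation:
Current gcd = 1
gcd of all OTHER numbers (without N[0]=59): gcd([90, 42, 54, 18]) = 6
The new gcd after any change is gcd(6, new_value).
This can be at most 6.
Since 6 > old gcd 1, the gcd CAN increase (e.g., set N[0] = 6).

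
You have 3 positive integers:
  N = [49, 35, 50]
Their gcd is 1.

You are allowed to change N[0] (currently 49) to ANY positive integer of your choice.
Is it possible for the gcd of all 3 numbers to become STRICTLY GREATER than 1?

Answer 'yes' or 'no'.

Answer: yes

Derivation:
Current gcd = 1
gcd of all OTHER numbers (without N[0]=49): gcd([35, 50]) = 5
The new gcd after any change is gcd(5, new_value).
This can be at most 5.
Since 5 > old gcd 1, the gcd CAN increase (e.g., set N[0] = 5).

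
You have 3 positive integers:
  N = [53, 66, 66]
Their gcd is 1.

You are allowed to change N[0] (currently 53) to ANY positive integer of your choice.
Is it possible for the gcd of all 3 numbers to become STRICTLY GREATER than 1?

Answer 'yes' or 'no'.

Current gcd = 1
gcd of all OTHER numbers (without N[0]=53): gcd([66, 66]) = 66
The new gcd after any change is gcd(66, new_value).
This can be at most 66.
Since 66 > old gcd 1, the gcd CAN increase (e.g., set N[0] = 66).

Answer: yes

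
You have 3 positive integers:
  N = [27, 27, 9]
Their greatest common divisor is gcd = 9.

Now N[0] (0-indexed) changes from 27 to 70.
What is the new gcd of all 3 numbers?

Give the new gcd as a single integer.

Numbers: [27, 27, 9], gcd = 9
Change: index 0, 27 -> 70
gcd of the OTHER numbers (without index 0): gcd([27, 9]) = 9
New gcd = gcd(g_others, new_val) = gcd(9, 70) = 1

Answer: 1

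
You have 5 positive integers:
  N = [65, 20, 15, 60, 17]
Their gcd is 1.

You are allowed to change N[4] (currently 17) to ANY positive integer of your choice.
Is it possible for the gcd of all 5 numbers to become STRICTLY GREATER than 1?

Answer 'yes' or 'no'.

Current gcd = 1
gcd of all OTHER numbers (without N[4]=17): gcd([65, 20, 15, 60]) = 5
The new gcd after any change is gcd(5, new_value).
This can be at most 5.
Since 5 > old gcd 1, the gcd CAN increase (e.g., set N[4] = 5).

Answer: yes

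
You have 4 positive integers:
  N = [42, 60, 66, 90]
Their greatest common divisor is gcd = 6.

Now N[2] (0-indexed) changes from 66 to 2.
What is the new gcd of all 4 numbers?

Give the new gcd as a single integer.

Answer: 2

Derivation:
Numbers: [42, 60, 66, 90], gcd = 6
Change: index 2, 66 -> 2
gcd of the OTHER numbers (without index 2): gcd([42, 60, 90]) = 6
New gcd = gcd(g_others, new_val) = gcd(6, 2) = 2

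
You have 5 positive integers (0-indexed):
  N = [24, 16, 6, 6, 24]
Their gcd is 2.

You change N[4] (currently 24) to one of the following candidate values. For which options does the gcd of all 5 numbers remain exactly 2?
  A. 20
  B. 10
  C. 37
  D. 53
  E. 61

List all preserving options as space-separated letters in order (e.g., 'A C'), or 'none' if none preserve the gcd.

Answer: A B

Derivation:
Old gcd = 2; gcd of others (without N[4]) = 2
New gcd for candidate v: gcd(2, v). Preserves old gcd iff gcd(2, v) = 2.
  Option A: v=20, gcd(2,20)=2 -> preserves
  Option B: v=10, gcd(2,10)=2 -> preserves
  Option C: v=37, gcd(2,37)=1 -> changes
  Option D: v=53, gcd(2,53)=1 -> changes
  Option E: v=61, gcd(2,61)=1 -> changes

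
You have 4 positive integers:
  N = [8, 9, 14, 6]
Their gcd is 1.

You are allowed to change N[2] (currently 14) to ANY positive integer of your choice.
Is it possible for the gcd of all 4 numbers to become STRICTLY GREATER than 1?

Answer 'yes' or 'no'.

Answer: no

Derivation:
Current gcd = 1
gcd of all OTHER numbers (without N[2]=14): gcd([8, 9, 6]) = 1
The new gcd after any change is gcd(1, new_value).
This can be at most 1.
Since 1 = old gcd 1, the gcd can only stay the same or decrease.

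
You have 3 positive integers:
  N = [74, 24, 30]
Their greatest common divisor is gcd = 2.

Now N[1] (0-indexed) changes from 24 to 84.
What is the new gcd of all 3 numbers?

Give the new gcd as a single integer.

Numbers: [74, 24, 30], gcd = 2
Change: index 1, 24 -> 84
gcd of the OTHER numbers (without index 1): gcd([74, 30]) = 2
New gcd = gcd(g_others, new_val) = gcd(2, 84) = 2

Answer: 2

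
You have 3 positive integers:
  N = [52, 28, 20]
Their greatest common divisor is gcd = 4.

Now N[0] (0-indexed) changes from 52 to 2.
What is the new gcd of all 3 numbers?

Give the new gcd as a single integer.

Answer: 2

Derivation:
Numbers: [52, 28, 20], gcd = 4
Change: index 0, 52 -> 2
gcd of the OTHER numbers (without index 0): gcd([28, 20]) = 4
New gcd = gcd(g_others, new_val) = gcd(4, 2) = 2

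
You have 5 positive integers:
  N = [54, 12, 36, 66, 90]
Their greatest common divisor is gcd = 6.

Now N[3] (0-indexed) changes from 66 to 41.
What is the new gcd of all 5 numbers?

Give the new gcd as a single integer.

Numbers: [54, 12, 36, 66, 90], gcd = 6
Change: index 3, 66 -> 41
gcd of the OTHER numbers (without index 3): gcd([54, 12, 36, 90]) = 6
New gcd = gcd(g_others, new_val) = gcd(6, 41) = 1

Answer: 1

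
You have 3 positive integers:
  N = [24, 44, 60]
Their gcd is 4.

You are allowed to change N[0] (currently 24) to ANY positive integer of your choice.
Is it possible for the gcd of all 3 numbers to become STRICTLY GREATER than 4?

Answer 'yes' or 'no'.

Current gcd = 4
gcd of all OTHER numbers (without N[0]=24): gcd([44, 60]) = 4
The new gcd after any change is gcd(4, new_value).
This can be at most 4.
Since 4 = old gcd 4, the gcd can only stay the same or decrease.

Answer: no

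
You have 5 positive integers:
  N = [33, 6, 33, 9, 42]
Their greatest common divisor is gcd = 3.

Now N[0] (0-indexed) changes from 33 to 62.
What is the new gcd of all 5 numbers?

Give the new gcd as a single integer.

Answer: 1

Derivation:
Numbers: [33, 6, 33, 9, 42], gcd = 3
Change: index 0, 33 -> 62
gcd of the OTHER numbers (without index 0): gcd([6, 33, 9, 42]) = 3
New gcd = gcd(g_others, new_val) = gcd(3, 62) = 1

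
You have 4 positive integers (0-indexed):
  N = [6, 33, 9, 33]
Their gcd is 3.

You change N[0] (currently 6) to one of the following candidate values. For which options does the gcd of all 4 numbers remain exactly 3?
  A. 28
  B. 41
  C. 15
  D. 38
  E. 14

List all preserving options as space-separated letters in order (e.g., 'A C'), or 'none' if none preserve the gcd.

Old gcd = 3; gcd of others (without N[0]) = 3
New gcd for candidate v: gcd(3, v). Preserves old gcd iff gcd(3, v) = 3.
  Option A: v=28, gcd(3,28)=1 -> changes
  Option B: v=41, gcd(3,41)=1 -> changes
  Option C: v=15, gcd(3,15)=3 -> preserves
  Option D: v=38, gcd(3,38)=1 -> changes
  Option E: v=14, gcd(3,14)=1 -> changes

Answer: C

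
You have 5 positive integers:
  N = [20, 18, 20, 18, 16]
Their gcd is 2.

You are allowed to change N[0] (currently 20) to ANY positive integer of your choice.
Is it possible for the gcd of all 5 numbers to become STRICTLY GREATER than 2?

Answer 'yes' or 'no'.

Current gcd = 2
gcd of all OTHER numbers (without N[0]=20): gcd([18, 20, 18, 16]) = 2
The new gcd after any change is gcd(2, new_value).
This can be at most 2.
Since 2 = old gcd 2, the gcd can only stay the same or decrease.

Answer: no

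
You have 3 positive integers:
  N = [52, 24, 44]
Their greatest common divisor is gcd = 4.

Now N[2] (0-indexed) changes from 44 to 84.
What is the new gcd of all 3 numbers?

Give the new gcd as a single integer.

Numbers: [52, 24, 44], gcd = 4
Change: index 2, 44 -> 84
gcd of the OTHER numbers (without index 2): gcd([52, 24]) = 4
New gcd = gcd(g_others, new_val) = gcd(4, 84) = 4

Answer: 4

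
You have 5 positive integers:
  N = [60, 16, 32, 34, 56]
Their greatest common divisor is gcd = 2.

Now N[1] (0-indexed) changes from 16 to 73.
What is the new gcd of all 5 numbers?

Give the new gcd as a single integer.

Numbers: [60, 16, 32, 34, 56], gcd = 2
Change: index 1, 16 -> 73
gcd of the OTHER numbers (without index 1): gcd([60, 32, 34, 56]) = 2
New gcd = gcd(g_others, new_val) = gcd(2, 73) = 1

Answer: 1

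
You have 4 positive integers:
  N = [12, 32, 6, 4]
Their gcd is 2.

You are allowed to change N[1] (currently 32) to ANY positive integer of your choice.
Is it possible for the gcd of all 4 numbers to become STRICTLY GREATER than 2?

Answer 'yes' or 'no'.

Answer: no

Derivation:
Current gcd = 2
gcd of all OTHER numbers (without N[1]=32): gcd([12, 6, 4]) = 2
The new gcd after any change is gcd(2, new_value).
This can be at most 2.
Since 2 = old gcd 2, the gcd can only stay the same or decrease.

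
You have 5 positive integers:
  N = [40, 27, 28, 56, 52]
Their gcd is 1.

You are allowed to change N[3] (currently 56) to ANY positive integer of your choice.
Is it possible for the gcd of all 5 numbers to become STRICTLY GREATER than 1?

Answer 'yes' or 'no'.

Current gcd = 1
gcd of all OTHER numbers (without N[3]=56): gcd([40, 27, 28, 52]) = 1
The new gcd after any change is gcd(1, new_value).
This can be at most 1.
Since 1 = old gcd 1, the gcd can only stay the same or decrease.

Answer: no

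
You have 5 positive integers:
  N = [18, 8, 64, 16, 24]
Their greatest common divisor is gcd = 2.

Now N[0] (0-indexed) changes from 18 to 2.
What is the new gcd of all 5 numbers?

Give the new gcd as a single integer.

Answer: 2

Derivation:
Numbers: [18, 8, 64, 16, 24], gcd = 2
Change: index 0, 18 -> 2
gcd of the OTHER numbers (without index 0): gcd([8, 64, 16, 24]) = 8
New gcd = gcd(g_others, new_val) = gcd(8, 2) = 2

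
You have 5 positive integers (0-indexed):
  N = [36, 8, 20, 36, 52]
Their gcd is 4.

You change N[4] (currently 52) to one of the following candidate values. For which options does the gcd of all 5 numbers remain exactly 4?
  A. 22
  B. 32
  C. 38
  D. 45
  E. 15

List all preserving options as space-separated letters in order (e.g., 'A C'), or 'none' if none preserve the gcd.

Old gcd = 4; gcd of others (without N[4]) = 4
New gcd for candidate v: gcd(4, v). Preserves old gcd iff gcd(4, v) = 4.
  Option A: v=22, gcd(4,22)=2 -> changes
  Option B: v=32, gcd(4,32)=4 -> preserves
  Option C: v=38, gcd(4,38)=2 -> changes
  Option D: v=45, gcd(4,45)=1 -> changes
  Option E: v=15, gcd(4,15)=1 -> changes

Answer: B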